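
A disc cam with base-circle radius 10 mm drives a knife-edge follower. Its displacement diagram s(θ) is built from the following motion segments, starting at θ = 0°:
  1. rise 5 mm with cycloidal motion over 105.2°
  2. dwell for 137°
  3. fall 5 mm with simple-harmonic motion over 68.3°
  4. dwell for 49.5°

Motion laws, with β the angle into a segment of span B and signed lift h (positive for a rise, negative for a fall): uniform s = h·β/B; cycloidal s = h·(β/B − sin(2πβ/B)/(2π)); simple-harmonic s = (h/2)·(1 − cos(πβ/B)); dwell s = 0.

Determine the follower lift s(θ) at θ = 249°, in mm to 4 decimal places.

seg 1 [0°–105.2°] cycloidal, h=5: full span → s += 5 → s = 5.0000
seg 2 [105.2°–242.2°] dwell: s stays 5.0000
seg 3 [242.2°–310.5°] simple-harmonic, h=-5: θ=249° here. β=6.8, B=68.3. -5/2·(1 − cos(π·0.0996)) = -0.1213 → s = 4.8787

4.8787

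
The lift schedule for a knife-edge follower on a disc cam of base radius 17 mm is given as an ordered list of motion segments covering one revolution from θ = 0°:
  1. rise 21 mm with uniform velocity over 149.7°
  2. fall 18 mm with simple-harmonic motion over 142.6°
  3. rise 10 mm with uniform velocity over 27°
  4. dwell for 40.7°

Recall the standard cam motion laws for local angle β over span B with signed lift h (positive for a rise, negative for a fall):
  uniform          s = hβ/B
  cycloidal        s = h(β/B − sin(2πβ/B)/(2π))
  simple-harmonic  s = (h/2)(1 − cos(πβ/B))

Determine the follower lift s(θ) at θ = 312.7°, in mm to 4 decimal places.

seg 1 [0°–149.7°] uniform, h=21: full span → s += 21 → s = 21.0000
seg 2 [149.7°–292.3°] simple-harmonic, h=-18: full span → s += -18 → s = 3.0000
seg 3 [292.3°–319.3°] uniform, h=10: θ=312.7° here. β=20.4, B=27. 10·20.4/27 = 7.5556 → s = 10.5556

10.5556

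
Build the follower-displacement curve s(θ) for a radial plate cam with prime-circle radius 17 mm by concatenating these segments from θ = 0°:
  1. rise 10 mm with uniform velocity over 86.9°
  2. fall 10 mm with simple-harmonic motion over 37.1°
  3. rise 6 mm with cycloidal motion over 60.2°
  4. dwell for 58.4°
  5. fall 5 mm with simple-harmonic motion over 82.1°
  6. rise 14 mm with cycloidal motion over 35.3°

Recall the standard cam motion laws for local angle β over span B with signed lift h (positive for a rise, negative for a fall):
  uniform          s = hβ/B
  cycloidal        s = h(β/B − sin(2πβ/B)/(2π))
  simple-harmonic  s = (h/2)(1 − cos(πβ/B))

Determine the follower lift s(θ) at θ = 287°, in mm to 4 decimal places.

seg 1 [0°–86.9°] uniform, h=10: full span → s += 10 → s = 10.0000
seg 2 [86.9°–124°] simple-harmonic, h=-10: full span → s += -10 → s = 0.0000
seg 3 [124°–184.2°] cycloidal, h=6: full span → s += 6 → s = 6.0000
seg 4 [184.2°–242.6°] dwell: s stays 6.0000
seg 5 [242.6°–324.7°] simple-harmonic, h=-5: θ=287° here. β=44.4, B=82.1. -5/2·(1 − cos(π·0.5408)) = -2.8196 → s = 3.1804

3.1804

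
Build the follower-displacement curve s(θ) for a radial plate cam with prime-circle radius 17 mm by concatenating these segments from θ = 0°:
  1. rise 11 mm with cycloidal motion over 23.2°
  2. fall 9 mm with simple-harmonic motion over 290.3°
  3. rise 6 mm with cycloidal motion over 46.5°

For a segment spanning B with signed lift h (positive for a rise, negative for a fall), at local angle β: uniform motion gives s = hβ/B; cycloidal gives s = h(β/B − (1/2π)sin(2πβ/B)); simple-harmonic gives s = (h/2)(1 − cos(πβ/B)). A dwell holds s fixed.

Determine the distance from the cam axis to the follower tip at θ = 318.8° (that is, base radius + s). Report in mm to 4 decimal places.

seg 1 [0°–23.2°] cycloidal, h=11: full span → s += 11 → s = 11.0000
seg 2 [23.2°–313.5°] simple-harmonic, h=-9: full span → s += -9 → s = 2.0000
seg 3 [313.5°–360°] cycloidal, h=6: θ=318.8° here. β=5.3, B=46.5. 6·(0.1140 − sin(2π·0.1140)/(2π)) = 0.0570 → s = 2.0570
radial distance = base radius + s = 17 + 2.0570 = 19.0570

19.0570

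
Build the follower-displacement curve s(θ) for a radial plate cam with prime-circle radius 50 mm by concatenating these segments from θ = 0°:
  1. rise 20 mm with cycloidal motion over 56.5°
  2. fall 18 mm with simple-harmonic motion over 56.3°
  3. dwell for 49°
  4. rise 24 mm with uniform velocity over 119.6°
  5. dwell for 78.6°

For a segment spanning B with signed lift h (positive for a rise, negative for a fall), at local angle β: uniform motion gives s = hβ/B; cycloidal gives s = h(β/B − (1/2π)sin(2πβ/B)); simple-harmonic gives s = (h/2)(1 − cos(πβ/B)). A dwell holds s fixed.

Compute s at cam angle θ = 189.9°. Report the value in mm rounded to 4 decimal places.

seg 1 [0°–56.5°] cycloidal, h=20: full span → s += 20 → s = 20.0000
seg 2 [56.5°–112.8°] simple-harmonic, h=-18: full span → s += -18 → s = 2.0000
seg 3 [112.8°–161.8°] dwell: s stays 2.0000
seg 4 [161.8°–281.4°] uniform, h=24: θ=189.9° here. β=28.1, B=119.6. 24·28.1/119.6 = 5.6388 → s = 7.6388

7.6388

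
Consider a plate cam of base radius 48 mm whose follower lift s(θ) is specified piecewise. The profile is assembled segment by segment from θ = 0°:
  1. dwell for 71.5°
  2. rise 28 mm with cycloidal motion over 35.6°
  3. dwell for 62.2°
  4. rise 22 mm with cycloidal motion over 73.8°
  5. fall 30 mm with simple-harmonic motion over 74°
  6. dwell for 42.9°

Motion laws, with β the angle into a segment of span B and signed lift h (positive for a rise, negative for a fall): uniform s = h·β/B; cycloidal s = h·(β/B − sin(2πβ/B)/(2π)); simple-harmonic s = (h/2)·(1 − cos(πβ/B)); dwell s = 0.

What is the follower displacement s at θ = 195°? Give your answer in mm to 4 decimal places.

seg 1 [0°–71.5°] dwell: s stays 0.0000
seg 2 [71.5°–107.1°] cycloidal, h=28: full span → s += 28 → s = 28.0000
seg 3 [107.1°–169.3°] dwell: s stays 28.0000
seg 4 [169.3°–243.1°] cycloidal, h=22: θ=195° here. β=25.7, B=73.8. 22·(0.3482 − sin(2π·0.3482)/(2π)) = 4.8059 → s = 32.8059

32.8059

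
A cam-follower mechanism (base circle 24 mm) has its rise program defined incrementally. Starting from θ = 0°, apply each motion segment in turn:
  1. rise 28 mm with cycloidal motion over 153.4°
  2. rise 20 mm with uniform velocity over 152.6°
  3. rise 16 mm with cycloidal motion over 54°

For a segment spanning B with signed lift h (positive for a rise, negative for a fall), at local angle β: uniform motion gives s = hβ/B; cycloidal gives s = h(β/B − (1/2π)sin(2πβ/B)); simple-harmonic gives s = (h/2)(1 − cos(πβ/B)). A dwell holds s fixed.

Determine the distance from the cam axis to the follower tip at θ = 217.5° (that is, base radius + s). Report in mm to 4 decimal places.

seg 1 [0°–153.4°] cycloidal, h=28: full span → s += 28 → s = 28.0000
seg 2 [153.4°–306°] uniform, h=20: θ=217.5° here. β=64.1, B=152.6. 20·64.1/152.6 = 8.4010 → s = 36.4010
radial distance = base radius + s = 24 + 36.4010 = 60.4010

60.4010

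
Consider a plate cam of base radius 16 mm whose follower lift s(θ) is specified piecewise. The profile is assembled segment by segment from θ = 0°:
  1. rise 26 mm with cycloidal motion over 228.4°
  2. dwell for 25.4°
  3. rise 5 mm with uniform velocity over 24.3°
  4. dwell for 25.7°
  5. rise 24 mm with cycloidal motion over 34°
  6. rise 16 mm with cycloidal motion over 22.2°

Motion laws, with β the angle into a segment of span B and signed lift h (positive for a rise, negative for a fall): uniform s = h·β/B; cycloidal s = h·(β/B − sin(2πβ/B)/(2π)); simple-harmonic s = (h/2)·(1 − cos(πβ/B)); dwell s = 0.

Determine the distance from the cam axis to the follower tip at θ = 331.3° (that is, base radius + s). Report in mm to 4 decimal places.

seg 1 [0°–228.4°] cycloidal, h=26: full span → s += 26 → s = 26.0000
seg 2 [228.4°–253.8°] dwell: s stays 26.0000
seg 3 [253.8°–278.1°] uniform, h=5: full span → s += 5 → s = 31.0000
seg 4 [278.1°–303.8°] dwell: s stays 31.0000
seg 5 [303.8°–337.8°] cycloidal, h=24: θ=331.3° here. β=27.5, B=34. 24·(0.8088 − sin(2π·0.8088)/(2π)) = 22.9735 → s = 53.9735
radial distance = base radius + s = 16 + 53.9735 = 69.9735

69.9735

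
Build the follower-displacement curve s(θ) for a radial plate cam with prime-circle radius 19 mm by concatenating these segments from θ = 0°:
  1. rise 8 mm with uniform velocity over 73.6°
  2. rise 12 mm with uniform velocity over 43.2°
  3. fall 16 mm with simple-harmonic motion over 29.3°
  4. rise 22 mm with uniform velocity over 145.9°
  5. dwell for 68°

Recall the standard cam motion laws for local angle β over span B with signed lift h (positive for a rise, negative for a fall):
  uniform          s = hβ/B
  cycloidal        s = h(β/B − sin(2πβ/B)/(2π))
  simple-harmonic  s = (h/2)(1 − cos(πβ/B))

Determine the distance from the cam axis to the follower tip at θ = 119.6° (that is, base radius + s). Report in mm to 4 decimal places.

seg 1 [0°–73.6°] uniform, h=8: full span → s += 8 → s = 8.0000
seg 2 [73.6°–116.8°] uniform, h=12: full span → s += 12 → s = 20.0000
seg 3 [116.8°–146.1°] simple-harmonic, h=-16: θ=119.6° here. β=2.8, B=29.3. -16/2·(1 − cos(π·0.0956)) = -0.3578 → s = 19.6422
radial distance = base radius + s = 19 + 19.6422 = 38.6422

38.6422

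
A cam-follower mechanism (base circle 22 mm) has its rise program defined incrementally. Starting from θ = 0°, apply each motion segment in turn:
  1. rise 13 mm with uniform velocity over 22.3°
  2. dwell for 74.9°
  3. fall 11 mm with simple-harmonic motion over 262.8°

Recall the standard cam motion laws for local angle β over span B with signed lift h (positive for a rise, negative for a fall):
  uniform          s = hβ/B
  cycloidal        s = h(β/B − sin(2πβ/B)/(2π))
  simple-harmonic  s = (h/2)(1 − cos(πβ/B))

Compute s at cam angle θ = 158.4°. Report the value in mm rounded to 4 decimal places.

seg 1 [0°–22.3°] uniform, h=13: full span → s += 13 → s = 13.0000
seg 2 [22.3°–97.2°] dwell: s stays 13.0000
seg 3 [97.2°–360°] simple-harmonic, h=-11: θ=158.4° here. β=61.2, B=262.8. -11/2·(1 − cos(π·0.2329)) = -1.4074 → s = 11.5926

11.5926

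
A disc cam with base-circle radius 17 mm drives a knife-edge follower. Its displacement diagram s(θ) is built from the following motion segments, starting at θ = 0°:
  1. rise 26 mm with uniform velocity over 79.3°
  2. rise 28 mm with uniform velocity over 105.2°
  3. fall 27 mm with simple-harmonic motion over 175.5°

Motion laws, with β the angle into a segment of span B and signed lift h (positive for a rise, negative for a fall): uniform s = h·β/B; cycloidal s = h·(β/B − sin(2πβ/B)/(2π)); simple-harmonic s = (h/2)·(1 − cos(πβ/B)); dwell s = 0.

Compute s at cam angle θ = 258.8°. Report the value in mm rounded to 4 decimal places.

seg 1 [0°–79.3°] uniform, h=26: full span → s += 26 → s = 26.0000
seg 2 [79.3°–184.5°] uniform, h=28: full span → s += 28 → s = 54.0000
seg 3 [184.5°–360°] simple-harmonic, h=-27: θ=258.8° here. β=74.3, B=175.5. -27/2·(1 − cos(π·0.4234)) = -10.2810 → s = 43.7190

43.7190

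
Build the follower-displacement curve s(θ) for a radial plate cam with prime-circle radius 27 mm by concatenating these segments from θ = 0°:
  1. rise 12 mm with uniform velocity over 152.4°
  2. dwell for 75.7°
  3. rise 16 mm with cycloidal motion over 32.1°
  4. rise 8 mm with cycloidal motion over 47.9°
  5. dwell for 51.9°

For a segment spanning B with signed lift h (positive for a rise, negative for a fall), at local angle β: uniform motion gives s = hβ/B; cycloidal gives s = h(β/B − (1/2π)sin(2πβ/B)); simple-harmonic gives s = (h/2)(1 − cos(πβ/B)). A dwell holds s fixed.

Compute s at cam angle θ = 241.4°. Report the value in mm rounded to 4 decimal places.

seg 1 [0°–152.4°] uniform, h=12: full span → s += 12 → s = 12.0000
seg 2 [152.4°–228.1°] dwell: s stays 12.0000
seg 3 [228.1°–260.2°] cycloidal, h=16: θ=241.4° here. β=13.3, B=32.1. 16·(0.4143 − sin(2π·0.4143)/(2π)) = 5.3238 → s = 17.3238

17.3238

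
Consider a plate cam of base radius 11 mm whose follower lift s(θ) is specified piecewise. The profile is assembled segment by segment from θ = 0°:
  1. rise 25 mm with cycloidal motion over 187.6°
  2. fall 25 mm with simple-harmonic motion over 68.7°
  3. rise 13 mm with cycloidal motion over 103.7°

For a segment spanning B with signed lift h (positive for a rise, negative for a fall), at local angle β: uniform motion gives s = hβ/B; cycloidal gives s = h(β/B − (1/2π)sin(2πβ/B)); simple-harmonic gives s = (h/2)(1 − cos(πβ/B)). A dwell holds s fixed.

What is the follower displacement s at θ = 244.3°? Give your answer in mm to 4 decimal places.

seg 1 [0°–187.6°] cycloidal, h=25: full span → s += 25 → s = 25.0000
seg 2 [187.6°–256.3°] simple-harmonic, h=-25: θ=244.3° here. β=56.7, B=68.7. -25/2·(1 − cos(π·0.8253)) = -23.1647 → s = 1.8353

1.8353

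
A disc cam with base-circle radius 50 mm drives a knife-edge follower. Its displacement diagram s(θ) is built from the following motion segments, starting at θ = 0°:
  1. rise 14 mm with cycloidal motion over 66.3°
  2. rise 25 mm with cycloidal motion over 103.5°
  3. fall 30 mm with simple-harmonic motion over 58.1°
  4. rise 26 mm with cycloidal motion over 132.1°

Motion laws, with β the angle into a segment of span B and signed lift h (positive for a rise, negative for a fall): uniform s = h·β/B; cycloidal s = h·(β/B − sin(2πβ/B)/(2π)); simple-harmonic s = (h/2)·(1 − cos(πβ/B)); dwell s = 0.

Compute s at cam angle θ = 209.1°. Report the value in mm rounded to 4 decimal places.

seg 1 [0°–66.3°] cycloidal, h=14: full span → s += 14 → s = 14.0000
seg 2 [66.3°–169.8°] cycloidal, h=25: full span → s += 25 → s = 39.0000
seg 3 [169.8°–227.9°] simple-harmonic, h=-30: θ=209.1° here. β=39.3, B=58.1. -30/2·(1 − cos(π·0.6764)) = -22.8945 → s = 16.1055

16.1055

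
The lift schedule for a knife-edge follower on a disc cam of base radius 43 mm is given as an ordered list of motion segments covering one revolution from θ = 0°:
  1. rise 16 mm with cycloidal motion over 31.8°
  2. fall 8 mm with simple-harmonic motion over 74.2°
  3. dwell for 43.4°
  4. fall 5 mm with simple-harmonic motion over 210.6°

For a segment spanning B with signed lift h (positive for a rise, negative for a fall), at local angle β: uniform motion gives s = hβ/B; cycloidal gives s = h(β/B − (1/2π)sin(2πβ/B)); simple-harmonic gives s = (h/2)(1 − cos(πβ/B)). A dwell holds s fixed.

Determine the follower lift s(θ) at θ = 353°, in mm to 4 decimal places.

seg 1 [0°–31.8°] cycloidal, h=16: full span → s += 16 → s = 16.0000
seg 2 [31.8°–106°] simple-harmonic, h=-8: full span → s += -8 → s = 8.0000
seg 3 [106°–149.4°] dwell: s stays 8.0000
seg 4 [149.4°–360°] simple-harmonic, h=-5: θ=353° here. β=203.6, B=210.6. -5/2·(1 − cos(π·0.9668)) = -4.9864 → s = 3.0136

3.0136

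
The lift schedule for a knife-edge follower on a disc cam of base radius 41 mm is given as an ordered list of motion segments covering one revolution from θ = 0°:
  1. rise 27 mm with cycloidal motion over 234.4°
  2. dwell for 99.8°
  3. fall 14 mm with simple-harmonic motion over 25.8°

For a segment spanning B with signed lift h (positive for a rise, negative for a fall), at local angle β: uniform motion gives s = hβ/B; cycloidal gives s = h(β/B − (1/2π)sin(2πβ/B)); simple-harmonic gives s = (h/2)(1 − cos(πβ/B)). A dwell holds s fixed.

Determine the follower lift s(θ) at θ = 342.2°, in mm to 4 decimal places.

seg 1 [0°–234.4°] cycloidal, h=27: full span → s += 27 → s = 27.0000
seg 2 [234.4°–334.2°] dwell: s stays 27.0000
seg 3 [334.2°–360°] simple-harmonic, h=-14: θ=342.2° here. β=8, B=25.8. -14/2·(1 − cos(π·0.3101)) = -3.0668 → s = 23.9332

23.9332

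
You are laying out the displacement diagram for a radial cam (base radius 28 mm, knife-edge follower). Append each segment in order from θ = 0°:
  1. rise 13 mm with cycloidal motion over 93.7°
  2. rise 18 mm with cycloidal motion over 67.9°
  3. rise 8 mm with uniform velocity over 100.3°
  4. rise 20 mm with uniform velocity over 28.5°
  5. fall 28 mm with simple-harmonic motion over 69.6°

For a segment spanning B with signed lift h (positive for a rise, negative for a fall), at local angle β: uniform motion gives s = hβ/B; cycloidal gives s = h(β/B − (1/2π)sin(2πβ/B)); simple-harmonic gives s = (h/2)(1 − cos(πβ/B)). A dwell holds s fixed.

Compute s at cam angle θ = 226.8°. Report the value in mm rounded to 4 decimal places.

seg 1 [0°–93.7°] cycloidal, h=13: full span → s += 13 → s = 13.0000
seg 2 [93.7°–161.6°] cycloidal, h=18: full span → s += 18 → s = 31.0000
seg 3 [161.6°–261.9°] uniform, h=8: θ=226.8° here. β=65.2, B=100.3. 8·65.2/100.3 = 5.2004 → s = 36.2004

36.2004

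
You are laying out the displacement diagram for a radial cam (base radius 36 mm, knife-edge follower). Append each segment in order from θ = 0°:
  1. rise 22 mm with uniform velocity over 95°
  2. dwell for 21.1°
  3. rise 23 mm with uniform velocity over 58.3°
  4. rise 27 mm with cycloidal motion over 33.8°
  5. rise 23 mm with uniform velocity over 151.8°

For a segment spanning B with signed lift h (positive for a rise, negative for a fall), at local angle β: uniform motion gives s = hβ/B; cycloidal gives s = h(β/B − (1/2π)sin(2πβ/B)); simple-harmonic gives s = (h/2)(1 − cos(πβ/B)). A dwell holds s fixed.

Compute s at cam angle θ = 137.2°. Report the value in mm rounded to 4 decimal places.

seg 1 [0°–95°] uniform, h=22: full span → s += 22 → s = 22.0000
seg 2 [95°–116.1°] dwell: s stays 22.0000
seg 3 [116.1°–174.4°] uniform, h=23: θ=137.2° here. β=21.1, B=58.3. 23·21.1/58.3 = 8.3242 → s = 30.3242

30.3242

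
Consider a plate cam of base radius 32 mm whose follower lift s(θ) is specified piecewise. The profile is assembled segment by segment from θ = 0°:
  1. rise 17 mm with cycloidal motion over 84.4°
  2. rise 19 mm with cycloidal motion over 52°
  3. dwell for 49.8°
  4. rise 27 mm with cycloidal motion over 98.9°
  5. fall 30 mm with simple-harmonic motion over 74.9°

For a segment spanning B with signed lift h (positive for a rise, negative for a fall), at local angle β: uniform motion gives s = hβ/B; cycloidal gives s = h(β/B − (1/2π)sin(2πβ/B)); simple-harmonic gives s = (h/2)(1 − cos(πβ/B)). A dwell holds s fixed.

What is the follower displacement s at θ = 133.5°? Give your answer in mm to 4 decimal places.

seg 1 [0°–84.4°] cycloidal, h=17: full span → s += 17 → s = 17.0000
seg 2 [84.4°–136.4°] cycloidal, h=19: θ=133.5° here. β=49.1, B=52. 19·(0.9442 − sin(2π·0.9442)/(2π)) = 18.9784 → s = 35.9784

35.9784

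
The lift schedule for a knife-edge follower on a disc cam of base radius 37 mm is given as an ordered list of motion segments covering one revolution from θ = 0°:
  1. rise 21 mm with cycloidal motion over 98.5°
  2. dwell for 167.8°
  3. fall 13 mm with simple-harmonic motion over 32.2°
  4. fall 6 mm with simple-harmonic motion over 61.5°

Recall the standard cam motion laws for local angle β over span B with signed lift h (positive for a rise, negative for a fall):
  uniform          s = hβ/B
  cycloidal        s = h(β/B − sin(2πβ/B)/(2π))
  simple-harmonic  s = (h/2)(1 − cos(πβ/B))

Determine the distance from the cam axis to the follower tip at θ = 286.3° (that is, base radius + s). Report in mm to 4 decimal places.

seg 1 [0°–98.5°] cycloidal, h=21: full span → s += 21 → s = 21.0000
seg 2 [98.5°–266.3°] dwell: s stays 21.0000
seg 3 [266.3°–298.5°] simple-harmonic, h=-13: θ=286.3° here. β=20, B=32.2. -13/2·(1 − cos(π·0.6211)) = -8.9140 → s = 12.0860
radial distance = base radius + s = 37 + 12.0860 = 49.0860

49.0860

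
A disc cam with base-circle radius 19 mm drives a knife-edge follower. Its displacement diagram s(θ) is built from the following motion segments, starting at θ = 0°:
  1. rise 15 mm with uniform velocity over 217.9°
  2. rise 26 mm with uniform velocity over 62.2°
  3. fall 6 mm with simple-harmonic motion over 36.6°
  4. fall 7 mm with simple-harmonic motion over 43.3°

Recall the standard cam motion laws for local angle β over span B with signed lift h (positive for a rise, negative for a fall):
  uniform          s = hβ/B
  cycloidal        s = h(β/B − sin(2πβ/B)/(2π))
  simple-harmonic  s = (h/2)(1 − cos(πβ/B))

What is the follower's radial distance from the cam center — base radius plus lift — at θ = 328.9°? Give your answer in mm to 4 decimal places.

seg 1 [0°–217.9°] uniform, h=15: full span → s += 15 → s = 15.0000
seg 2 [217.9°–280.1°] uniform, h=26: full span → s += 26 → s = 41.0000
seg 3 [280.1°–316.7°] simple-harmonic, h=-6: full span → s += -6 → s = 35.0000
seg 4 [316.7°–360°] simple-harmonic, h=-7: θ=328.9° here. β=12.2, B=43.3. -7/2·(1 − cos(π·0.2818)) = -1.2839 → s = 33.7161
radial distance = base radius + s = 19 + 33.7161 = 52.7161

52.7161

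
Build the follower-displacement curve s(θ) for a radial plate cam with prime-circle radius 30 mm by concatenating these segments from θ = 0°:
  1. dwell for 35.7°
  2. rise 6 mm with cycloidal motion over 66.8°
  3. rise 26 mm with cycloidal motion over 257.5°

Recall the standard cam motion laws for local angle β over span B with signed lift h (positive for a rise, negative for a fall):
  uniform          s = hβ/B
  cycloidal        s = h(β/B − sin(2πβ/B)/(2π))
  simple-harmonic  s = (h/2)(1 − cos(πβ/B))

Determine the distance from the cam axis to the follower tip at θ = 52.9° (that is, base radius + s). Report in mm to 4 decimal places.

seg 1 [0°–35.7°] dwell: s stays 0.0000
seg 2 [35.7°–102.5°] cycloidal, h=6: θ=52.9° here. β=17.2, B=66.8. 6·(0.2575 − sin(2π·0.2575)/(2π)) = 0.5910 → s = 0.5910
radial distance = base radius + s = 30 + 0.5910 = 30.5910

30.5910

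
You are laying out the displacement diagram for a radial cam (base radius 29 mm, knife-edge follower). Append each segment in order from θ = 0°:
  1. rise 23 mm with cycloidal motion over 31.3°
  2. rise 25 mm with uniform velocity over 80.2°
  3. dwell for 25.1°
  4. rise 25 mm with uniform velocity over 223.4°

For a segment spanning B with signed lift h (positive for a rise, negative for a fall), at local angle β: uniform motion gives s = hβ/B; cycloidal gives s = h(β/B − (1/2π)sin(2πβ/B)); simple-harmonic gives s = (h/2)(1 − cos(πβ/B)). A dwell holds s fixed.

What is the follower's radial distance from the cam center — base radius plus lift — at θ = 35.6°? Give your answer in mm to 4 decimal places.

seg 1 [0°–31.3°] cycloidal, h=23: full span → s += 23 → s = 23.0000
seg 2 [31.3°–111.5°] uniform, h=25: θ=35.6° here. β=4.3, B=80.2. 25·4.3/80.2 = 1.3404 → s = 24.3404
radial distance = base radius + s = 29 + 24.3404 = 53.3404

53.3404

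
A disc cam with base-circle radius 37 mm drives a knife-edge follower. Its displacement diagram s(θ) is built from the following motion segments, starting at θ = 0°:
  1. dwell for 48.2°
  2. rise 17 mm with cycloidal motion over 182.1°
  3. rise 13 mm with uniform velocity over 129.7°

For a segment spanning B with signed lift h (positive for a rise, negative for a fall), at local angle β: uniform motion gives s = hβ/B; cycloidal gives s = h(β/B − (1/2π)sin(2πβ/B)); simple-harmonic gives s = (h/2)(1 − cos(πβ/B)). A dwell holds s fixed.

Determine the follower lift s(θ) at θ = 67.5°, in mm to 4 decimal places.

seg 1 [0°–48.2°] dwell: s stays 0.0000
seg 2 [48.2°–230.3°] cycloidal, h=17: θ=67.5° here. β=19.3, B=182.1. 17·(0.1060 − sin(2π·0.1060)/(2π)) = 0.1302 → s = 0.1302

0.1302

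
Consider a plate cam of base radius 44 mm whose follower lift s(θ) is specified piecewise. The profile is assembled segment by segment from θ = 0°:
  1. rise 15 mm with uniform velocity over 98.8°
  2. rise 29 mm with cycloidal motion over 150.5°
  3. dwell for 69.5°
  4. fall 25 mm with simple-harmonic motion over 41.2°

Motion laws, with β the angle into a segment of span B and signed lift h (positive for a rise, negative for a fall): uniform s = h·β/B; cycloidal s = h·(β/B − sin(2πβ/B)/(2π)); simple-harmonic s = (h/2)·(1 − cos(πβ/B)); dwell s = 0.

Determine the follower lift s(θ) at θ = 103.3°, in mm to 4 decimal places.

seg 1 [0°–98.8°] uniform, h=15: full span → s += 15 → s = 15.0000
seg 2 [98.8°–249.3°] cycloidal, h=29: θ=103.3° here. β=4.5, B=150.5. 29·(0.0299 − sin(2π·0.0299)/(2π)) = 0.0051 → s = 15.0051

15.0051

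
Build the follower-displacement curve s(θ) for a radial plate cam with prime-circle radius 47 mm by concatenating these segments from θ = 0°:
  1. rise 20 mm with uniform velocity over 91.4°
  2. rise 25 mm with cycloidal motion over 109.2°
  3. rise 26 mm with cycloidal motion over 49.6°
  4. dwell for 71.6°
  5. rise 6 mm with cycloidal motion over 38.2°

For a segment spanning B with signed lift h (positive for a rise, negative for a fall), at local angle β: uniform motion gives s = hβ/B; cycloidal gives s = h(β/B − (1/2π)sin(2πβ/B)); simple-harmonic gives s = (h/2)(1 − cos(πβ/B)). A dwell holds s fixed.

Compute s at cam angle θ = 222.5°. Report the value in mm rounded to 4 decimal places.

seg 1 [0°–91.4°] uniform, h=20: full span → s += 20 → s = 20.0000
seg 2 [91.4°–200.6°] cycloidal, h=25: full span → s += 25 → s = 45.0000
seg 3 [200.6°–250.2°] cycloidal, h=26: θ=222.5° here. β=21.9, B=49.6. 26·(0.4415 − sin(2π·0.4415)/(2π)) = 9.9936 → s = 54.9936

54.9936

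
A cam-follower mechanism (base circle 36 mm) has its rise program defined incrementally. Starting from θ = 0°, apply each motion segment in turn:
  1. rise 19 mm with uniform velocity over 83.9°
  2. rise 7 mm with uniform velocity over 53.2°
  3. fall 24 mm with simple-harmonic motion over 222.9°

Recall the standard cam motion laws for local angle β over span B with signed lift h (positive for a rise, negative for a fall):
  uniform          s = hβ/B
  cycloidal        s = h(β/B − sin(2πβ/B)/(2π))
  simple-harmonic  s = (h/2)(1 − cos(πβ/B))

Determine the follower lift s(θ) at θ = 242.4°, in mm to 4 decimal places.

seg 1 [0°–83.9°] uniform, h=19: full span → s += 19 → s = 19.0000
seg 2 [83.9°–137.1°] uniform, h=7: full span → s += 7 → s = 26.0000
seg 3 [137.1°–360°] simple-harmonic, h=-24: θ=242.4° here. β=105.3, B=222.9. -24/2·(1 − cos(π·0.4724)) = -10.9612 → s = 15.0388

15.0388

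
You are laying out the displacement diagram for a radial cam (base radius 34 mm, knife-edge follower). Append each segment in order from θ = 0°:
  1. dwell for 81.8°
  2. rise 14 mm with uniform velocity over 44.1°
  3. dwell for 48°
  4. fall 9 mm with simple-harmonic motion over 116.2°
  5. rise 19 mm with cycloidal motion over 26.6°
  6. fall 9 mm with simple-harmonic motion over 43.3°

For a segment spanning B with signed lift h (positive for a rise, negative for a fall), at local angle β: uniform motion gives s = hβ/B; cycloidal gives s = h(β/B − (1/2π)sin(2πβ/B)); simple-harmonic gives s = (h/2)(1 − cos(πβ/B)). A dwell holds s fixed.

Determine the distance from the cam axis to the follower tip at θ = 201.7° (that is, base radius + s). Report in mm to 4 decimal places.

seg 1 [0°–81.8°] dwell: s stays 0.0000
seg 2 [81.8°–125.9°] uniform, h=14: full span → s += 14 → s = 14.0000
seg 3 [125.9°–173.9°] dwell: s stays 14.0000
seg 4 [173.9°–290.1°] simple-harmonic, h=-9: θ=201.7° here. β=27.8, B=116.2. -9/2·(1 − cos(π·0.2392)) = -1.2123 → s = 12.7877
radial distance = base radius + s = 34 + 12.7877 = 46.7877

46.7877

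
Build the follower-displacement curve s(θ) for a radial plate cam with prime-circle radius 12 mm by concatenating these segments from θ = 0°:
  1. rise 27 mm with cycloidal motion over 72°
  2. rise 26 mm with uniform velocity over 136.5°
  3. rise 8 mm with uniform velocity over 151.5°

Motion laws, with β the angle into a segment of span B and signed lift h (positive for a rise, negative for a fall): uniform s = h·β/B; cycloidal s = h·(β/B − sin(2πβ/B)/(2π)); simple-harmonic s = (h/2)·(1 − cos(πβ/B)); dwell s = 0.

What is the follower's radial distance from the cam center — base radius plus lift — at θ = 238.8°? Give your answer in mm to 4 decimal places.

seg 1 [0°–72°] cycloidal, h=27: full span → s += 27 → s = 27.0000
seg 2 [72°–208.5°] uniform, h=26: full span → s += 26 → s = 53.0000
seg 3 [208.5°–360°] uniform, h=8: θ=238.8° here. β=30.3, B=151.5. 8·30.3/151.5 = 1.6000 → s = 54.6000
radial distance = base radius + s = 12 + 54.6000 = 66.6000

66.6000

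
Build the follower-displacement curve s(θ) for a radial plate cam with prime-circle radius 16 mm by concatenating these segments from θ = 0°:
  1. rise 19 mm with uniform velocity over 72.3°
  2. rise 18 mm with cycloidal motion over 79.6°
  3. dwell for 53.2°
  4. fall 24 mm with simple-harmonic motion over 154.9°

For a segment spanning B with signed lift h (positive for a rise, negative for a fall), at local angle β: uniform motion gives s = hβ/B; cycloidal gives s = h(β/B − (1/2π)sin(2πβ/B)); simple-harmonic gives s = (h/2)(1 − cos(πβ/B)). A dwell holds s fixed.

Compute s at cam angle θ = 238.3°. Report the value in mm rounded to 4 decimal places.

seg 1 [0°–72.3°] uniform, h=19: full span → s += 19 → s = 19.0000
seg 2 [72.3°–151.9°] cycloidal, h=18: full span → s += 18 → s = 37.0000
seg 3 [151.9°–205.1°] dwell: s stays 37.0000
seg 4 [205.1°–360°] simple-harmonic, h=-24: θ=238.3° here. β=33.2, B=154.9. -24/2·(1 − cos(π·0.2143)) = -2.6191 → s = 34.3809

34.3809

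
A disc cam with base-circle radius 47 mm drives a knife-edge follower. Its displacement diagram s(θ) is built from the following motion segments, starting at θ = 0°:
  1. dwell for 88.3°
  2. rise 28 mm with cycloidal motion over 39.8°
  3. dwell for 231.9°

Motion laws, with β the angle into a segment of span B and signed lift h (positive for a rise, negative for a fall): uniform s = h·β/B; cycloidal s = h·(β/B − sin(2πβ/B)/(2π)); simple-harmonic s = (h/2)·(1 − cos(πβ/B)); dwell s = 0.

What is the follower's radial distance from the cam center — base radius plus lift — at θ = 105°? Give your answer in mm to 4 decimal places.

seg 1 [0°–88.3°] dwell: s stays 0.0000
seg 2 [88.3°–128.1°] cycloidal, h=28: θ=105° here. β=16.7, B=39.8. 28·(0.4196 − sin(2π·0.4196)/(2π)) = 9.5920 → s = 9.5920
radial distance = base radius + s = 47 + 9.5920 = 56.5920

56.5920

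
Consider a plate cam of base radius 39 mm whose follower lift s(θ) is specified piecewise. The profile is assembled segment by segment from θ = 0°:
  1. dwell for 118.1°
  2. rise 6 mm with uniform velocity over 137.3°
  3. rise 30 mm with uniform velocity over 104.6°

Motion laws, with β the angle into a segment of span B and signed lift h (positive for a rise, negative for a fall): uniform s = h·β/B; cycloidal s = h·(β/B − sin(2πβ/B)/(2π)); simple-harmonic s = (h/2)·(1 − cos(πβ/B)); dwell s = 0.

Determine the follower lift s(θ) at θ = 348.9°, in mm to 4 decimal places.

seg 1 [0°–118.1°] dwell: s stays 0.0000
seg 2 [118.1°–255.4°] uniform, h=6: full span → s += 6 → s = 6.0000
seg 3 [255.4°–360°] uniform, h=30: θ=348.9° here. β=93.5, B=104.6. 30·93.5/104.6 = 26.8164 → s = 32.8164

32.8164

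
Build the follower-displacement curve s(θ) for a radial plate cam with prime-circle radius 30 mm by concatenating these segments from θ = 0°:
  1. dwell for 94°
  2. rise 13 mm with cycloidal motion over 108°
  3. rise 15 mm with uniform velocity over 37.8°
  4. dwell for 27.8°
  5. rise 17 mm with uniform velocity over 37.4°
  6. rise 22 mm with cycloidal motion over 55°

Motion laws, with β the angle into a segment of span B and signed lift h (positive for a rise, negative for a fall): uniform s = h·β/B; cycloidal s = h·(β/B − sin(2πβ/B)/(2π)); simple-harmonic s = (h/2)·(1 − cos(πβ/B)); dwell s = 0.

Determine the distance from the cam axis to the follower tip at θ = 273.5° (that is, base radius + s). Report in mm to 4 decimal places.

seg 1 [0°–94°] dwell: s stays 0.0000
seg 2 [94°–202°] cycloidal, h=13: full span → s += 13 → s = 13.0000
seg 3 [202°–239.8°] uniform, h=15: full span → s += 15 → s = 28.0000
seg 4 [239.8°–267.6°] dwell: s stays 28.0000
seg 5 [267.6°–305°] uniform, h=17: θ=273.5° here. β=5.9, B=37.4. 17·5.9/37.4 = 2.6818 → s = 30.6818
radial distance = base radius + s = 30 + 30.6818 = 60.6818

60.6818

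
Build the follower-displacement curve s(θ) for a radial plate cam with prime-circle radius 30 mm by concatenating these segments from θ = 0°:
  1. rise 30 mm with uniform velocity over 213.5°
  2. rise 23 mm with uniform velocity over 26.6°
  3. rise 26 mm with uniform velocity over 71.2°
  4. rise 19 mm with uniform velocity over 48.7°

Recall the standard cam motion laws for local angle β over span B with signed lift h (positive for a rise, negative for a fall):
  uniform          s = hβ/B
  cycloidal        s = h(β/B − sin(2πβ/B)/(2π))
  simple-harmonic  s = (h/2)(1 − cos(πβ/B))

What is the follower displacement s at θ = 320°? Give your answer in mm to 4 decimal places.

seg 1 [0°–213.5°] uniform, h=30: full span → s += 30 → s = 30.0000
seg 2 [213.5°–240.1°] uniform, h=23: full span → s += 23 → s = 53.0000
seg 3 [240.1°–311.3°] uniform, h=26: full span → s += 26 → s = 79.0000
seg 4 [311.3°–360°] uniform, h=19: θ=320° here. β=8.7, B=48.7. 19·8.7/48.7 = 3.3943 → s = 82.3943

82.3943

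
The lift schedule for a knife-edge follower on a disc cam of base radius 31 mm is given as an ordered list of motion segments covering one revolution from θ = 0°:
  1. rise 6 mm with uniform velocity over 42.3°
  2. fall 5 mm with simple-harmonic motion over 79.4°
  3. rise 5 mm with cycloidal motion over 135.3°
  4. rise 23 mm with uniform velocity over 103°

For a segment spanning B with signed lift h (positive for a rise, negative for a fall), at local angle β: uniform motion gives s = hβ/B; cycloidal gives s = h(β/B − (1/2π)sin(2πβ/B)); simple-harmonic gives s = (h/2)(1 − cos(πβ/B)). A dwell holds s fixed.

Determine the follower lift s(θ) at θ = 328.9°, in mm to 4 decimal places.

seg 1 [0°–42.3°] uniform, h=6: full span → s += 6 → s = 6.0000
seg 2 [42.3°–121.7°] simple-harmonic, h=-5: full span → s += -5 → s = 1.0000
seg 3 [121.7°–257°] cycloidal, h=5: full span → s += 5 → s = 6.0000
seg 4 [257°–360°] uniform, h=23: θ=328.9° here. β=71.9, B=103. 23·71.9/103 = 16.0553 → s = 22.0553

22.0553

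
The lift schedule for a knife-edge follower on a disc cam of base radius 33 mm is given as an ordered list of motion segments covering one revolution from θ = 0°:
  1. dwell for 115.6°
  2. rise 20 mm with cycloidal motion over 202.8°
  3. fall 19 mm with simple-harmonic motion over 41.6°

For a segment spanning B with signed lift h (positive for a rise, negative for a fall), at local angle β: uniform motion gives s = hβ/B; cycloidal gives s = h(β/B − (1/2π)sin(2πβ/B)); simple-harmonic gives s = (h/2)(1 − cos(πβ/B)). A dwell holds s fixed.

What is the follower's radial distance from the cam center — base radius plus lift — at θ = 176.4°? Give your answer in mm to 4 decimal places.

seg 1 [0°–115.6°] dwell: s stays 0.0000
seg 2 [115.6°–318.4°] cycloidal, h=20: θ=176.4° here. β=60.8, B=202.8. 20·(0.2998 − sin(2π·0.2998)/(2π)) = 2.9675 → s = 2.9675
radial distance = base radius + s = 33 + 2.9675 = 35.9675

35.9675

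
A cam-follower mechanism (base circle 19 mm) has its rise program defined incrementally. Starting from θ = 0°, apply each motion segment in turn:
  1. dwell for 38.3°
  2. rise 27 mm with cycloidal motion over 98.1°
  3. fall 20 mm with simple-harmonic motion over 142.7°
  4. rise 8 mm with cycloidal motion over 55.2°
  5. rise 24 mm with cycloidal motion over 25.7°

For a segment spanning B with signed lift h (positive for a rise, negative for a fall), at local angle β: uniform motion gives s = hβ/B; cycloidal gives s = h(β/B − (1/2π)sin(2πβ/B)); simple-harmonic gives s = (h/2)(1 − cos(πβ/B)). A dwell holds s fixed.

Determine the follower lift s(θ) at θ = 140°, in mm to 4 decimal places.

seg 1 [0°–38.3°] dwell: s stays 0.0000
seg 2 [38.3°–136.4°] cycloidal, h=27: full span → s += 27 → s = 27.0000
seg 3 [136.4°–279.1°] simple-harmonic, h=-20: θ=140° here. β=3.6, B=142.7. -20/2·(1 − cos(π·0.0252)) = -0.0314 → s = 26.9686

26.9686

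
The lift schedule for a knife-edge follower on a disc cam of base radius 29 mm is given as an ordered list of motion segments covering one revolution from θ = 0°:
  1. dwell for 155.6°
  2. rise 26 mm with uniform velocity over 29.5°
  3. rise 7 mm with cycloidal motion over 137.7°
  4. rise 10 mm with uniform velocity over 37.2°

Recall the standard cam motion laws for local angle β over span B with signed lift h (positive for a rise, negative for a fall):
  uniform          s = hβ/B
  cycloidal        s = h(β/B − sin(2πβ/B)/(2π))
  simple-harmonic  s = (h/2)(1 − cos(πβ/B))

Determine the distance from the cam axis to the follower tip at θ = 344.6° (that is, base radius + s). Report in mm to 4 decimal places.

seg 1 [0°–155.6°] dwell: s stays 0.0000
seg 2 [155.6°–185.1°] uniform, h=26: full span → s += 26 → s = 26.0000
seg 3 [185.1°–322.8°] cycloidal, h=7: full span → s += 7 → s = 33.0000
seg 4 [322.8°–360°] uniform, h=10: θ=344.6° here. β=21.8, B=37.2. 10·21.8/37.2 = 5.8602 → s = 38.8602
radial distance = base radius + s = 29 + 38.8602 = 67.8602

67.8602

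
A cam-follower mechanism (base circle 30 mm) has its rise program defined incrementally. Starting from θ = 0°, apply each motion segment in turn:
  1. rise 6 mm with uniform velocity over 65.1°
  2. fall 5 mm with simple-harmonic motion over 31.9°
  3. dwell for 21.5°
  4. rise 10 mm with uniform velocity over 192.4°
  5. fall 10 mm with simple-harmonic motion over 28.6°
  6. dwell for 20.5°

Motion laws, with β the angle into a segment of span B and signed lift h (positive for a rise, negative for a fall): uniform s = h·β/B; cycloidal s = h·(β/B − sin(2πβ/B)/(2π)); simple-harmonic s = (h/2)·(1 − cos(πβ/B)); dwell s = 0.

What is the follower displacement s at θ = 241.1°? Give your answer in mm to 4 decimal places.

seg 1 [0°–65.1°] uniform, h=6: full span → s += 6 → s = 6.0000
seg 2 [65.1°–97°] simple-harmonic, h=-5: full span → s += -5 → s = 1.0000
seg 3 [97°–118.5°] dwell: s stays 1.0000
seg 4 [118.5°–310.9°] uniform, h=10: θ=241.1° here. β=122.6, B=192.4. 10·122.6/192.4 = 6.3721 → s = 7.3721

7.3721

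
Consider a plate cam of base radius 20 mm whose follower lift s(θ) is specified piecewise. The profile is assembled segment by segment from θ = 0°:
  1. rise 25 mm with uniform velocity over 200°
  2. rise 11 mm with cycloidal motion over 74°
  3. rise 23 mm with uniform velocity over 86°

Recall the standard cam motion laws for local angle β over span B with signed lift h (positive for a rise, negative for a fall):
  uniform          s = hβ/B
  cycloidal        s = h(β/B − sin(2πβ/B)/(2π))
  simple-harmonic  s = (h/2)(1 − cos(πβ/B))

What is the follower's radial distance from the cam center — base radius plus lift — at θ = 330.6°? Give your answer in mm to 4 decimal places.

seg 1 [0°–200°] uniform, h=25: full span → s += 25 → s = 25.0000
seg 2 [200°–274°] cycloidal, h=11: full span → s += 11 → s = 36.0000
seg 3 [274°–360°] uniform, h=23: θ=330.6° here. β=56.6, B=86. 23·56.6/86 = 15.1372 → s = 51.1372
radial distance = base radius + s = 20 + 51.1372 = 71.1372

71.1372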